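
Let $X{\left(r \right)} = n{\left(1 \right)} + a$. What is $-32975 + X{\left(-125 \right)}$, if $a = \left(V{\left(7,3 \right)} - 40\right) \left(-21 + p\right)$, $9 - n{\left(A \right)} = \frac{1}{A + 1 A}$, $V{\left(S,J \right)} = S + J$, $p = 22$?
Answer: $- \frac{65993}{2} \approx -32997.0$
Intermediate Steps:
$V{\left(S,J \right)} = J + S$
$n{\left(A \right)} = 9 - \frac{1}{2 A}$ ($n{\left(A \right)} = 9 - \frac{1}{A + 1 A} = 9 - \frac{1}{A + A} = 9 - \frac{1}{2 A}$)
$a = -30$ ($a = \left(\left(3 + 7\right) - 40\right) \left(-21 + 22\right) = \left(10 - 40\right) 1 = \left(-30\right) 1 = -30$)
$X{\left(r \right)} = - \frac{43}{2}$ ($X{\left(r \right)} = \left(9 - \frac{1}{2 \cdot 1}\right) - 30 = \left(9 - \frac{1}{2}\right) - 30 = \frac{17}{2} - 30 = - \frac{43}{2}$)
$-32975 + X{\left(-125 \right)} = -32975 - \frac{43}{2} = - \frac{65993}{2}$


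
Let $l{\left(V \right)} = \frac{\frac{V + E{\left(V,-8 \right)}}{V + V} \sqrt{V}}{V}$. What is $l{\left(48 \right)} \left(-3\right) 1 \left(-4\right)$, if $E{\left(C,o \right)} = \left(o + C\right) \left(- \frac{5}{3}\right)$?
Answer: $- \frac{7 \sqrt{3}}{36} \approx -0.33679$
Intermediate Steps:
$E{\left(C,o \right)} = - \frac{5 C}{3} - \frac{5 o}{3}$ ($E{\left(C,o \right)} = \left(C + o\right) \left(\left(-5\right) \frac{1}{3}\right) = \left(C + o\right) \left(- \frac{5}{3}\right) = - \frac{5 C}{3} - \frac{5 o}{3}$)
$l{\left(V \right)} = \frac{\frac{40}{3} - \frac{2 V}{3}}{2 V^{\frac{3}{2}}}$ ($l{\left(V \right)} = \frac{\frac{V - \left(- \frac{40}{3} + \frac{5 V}{3}\right)}{V + V} \sqrt{V}}{V} = \frac{\frac{V - \left(- \frac{40}{3} + \frac{5 V}{3}\right)}{2 V} \sqrt{V}}{V} = \frac{\left(V - \left(- \frac{40}{3} + \frac{5 V}{3}\right)\right) \frac{1}{2 V} \sqrt{V}}{V} = \frac{\left(\frac{40}{3} - \frac{2 V}{3}\right) \frac{1}{2 V} \sqrt{V}}{V} = \frac{\frac{\frac{40}{3} - \frac{2 V}{3}}{2 V} \sqrt{V}}{V} = \frac{\frac{1}{2} \frac{1}{\sqrt{V}} \left(\frac{40}{3} - \frac{2 V}{3}\right)}{V} = \frac{\frac{40}{3} - \frac{2 V}{3}}{2 V^{\frac{3}{2}}}$)
$l{\left(48 \right)} \left(-3\right) 1 \left(-4\right) = \frac{20 - 48}{3 \cdot 192 \sqrt{3}} \left(-3\right) 1 \left(-4\right) = \frac{\frac{\sqrt{3}}{576} \left(20 - 48\right)}{3} \left(\left(-3\right) \left(-4\right)\right) = \frac{1}{3} \frac{\sqrt{3}}{576} \left(-28\right) 12 = - \frac{7 \sqrt{3}}{432} \cdot 12 = - \frac{7 \sqrt{3}}{36}$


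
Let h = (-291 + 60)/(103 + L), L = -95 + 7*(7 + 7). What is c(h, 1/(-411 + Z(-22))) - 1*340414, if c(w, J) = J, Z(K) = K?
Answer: -147399263/433 ≈ -3.4041e+5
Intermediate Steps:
L = 3 (L = -95 + 7*14 = -95 + 98 = 3)
h = -231/106 (h = (-291 + 60)/(103 + 3) = -231/106 ≈ -2.1792)
c(h, 1/(-411 + Z(-22))) - 1*340414 = 1/(-411 - 22) - 1*340414 = 1/(-433) - 340414 = -1/433 - 340414 = -147399263/433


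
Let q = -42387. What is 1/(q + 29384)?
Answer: -1/13003 ≈ -7.6905e-5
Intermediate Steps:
1/(q + 29384) = 1/(-42387 + 29384) = 1/(-13003) = -1/13003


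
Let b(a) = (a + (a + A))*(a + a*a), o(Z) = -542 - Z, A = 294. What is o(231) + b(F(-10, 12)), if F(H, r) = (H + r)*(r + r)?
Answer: 916507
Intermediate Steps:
F(H, r) = 2*r*(H + r) (F(H, r) = (H + r)*(2*r) = 2*r*(H + r))
b(a) = (294 + 2*a)*(a + a**2) (b(a) = (a + (a + 294))*(a + a*a) = (a + (294 + a))*(a + a**2) = (294 + 2*a)*(a + a**2))
o(231) + b(F(-10, 12)) = (-542 - 1*231) + 2*(2*12*(-10 + 12))*(147 + (2*12*(-10 + 12))**2 + 148*(2*12*(-10 + 12))) = (-542 - 231) + 2*(2*12*2)*(147 + (2*12*2)**2 + 148*(2*12*2)) = -773 + 2*48*(147 + 48**2 + 148*48) = -773 + 2*48*(147 + 2304 + 7104) = -773 + 2*48*9555 = -773 + 917280 = 916507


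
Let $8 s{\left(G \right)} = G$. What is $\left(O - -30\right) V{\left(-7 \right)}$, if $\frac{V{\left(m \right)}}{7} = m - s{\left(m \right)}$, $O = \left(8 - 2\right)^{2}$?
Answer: $- \frac{11319}{4} \approx -2829.8$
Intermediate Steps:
$O = 36$ ($O = 6^{2} = 36$)
$s{\left(G \right)} = \frac{G}{8}$
$V{\left(m \right)} = \frac{49 m}{8}$ ($V{\left(m \right)} = 7 \left(m - \frac{m}{8}\right) = 7 \frac{7 m}{8} = \frac{49 m}{8}$)
$\left(O - -30\right) V{\left(-7 \right)} = \left(36 - -30\right) \frac{49}{8} \left(-7\right) = \left(36 + 30\right) \left(- \frac{343}{8}\right) = 66 \left(- \frac{343}{8}\right) = - \frac{11319}{4}$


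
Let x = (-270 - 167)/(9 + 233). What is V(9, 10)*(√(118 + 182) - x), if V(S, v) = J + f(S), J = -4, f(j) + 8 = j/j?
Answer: -437/22 - 110*√3 ≈ -210.39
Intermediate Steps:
f(j) = -7 (f(j) = -8 + j/j = -8 + 1 = -7)
x = -437/242 ≈ -1.8058
V(S, v) = -11 (V(S, v) = -4 - 7 = -11)
V(9, 10)*(√(118 + 182) - x) = -11*(√(118 + 182) - 1*(-437/242)) = -11*(√300 + 437/242) = -11*(10*√3 + 437/242) = -11*(437/242 + 10*√3) = -437/22 - 110*√3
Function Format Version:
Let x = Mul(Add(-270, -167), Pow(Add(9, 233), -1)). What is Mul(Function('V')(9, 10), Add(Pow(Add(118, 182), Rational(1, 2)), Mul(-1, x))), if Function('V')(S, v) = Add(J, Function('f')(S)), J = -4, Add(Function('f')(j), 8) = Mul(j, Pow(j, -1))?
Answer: Add(Rational(-437, 22), Mul(-110, Pow(3, Rational(1, 2)))) ≈ -210.39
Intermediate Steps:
Function('f')(j) = -7 (Function('f')(j) = Add(-8, Mul(j, Pow(j, -1))) = Add(-8, 1) = -7)
x = Rational(-437, 242) (x = Mul(-437, Pow(242, -1)) = Mul(-437, Rational(1, 242)) = Rational(-437, 242) ≈ -1.8058)
Function('V')(S, v) = -11 (Function('V')(S, v) = Add(-4, -7) = -11)
Mul(Function('V')(9, 10), Add(Pow(Add(118, 182), Rational(1, 2)), Mul(-1, x))) = Mul(-11, Add(Pow(Add(118, 182), Rational(1, 2)), Mul(-1, Rational(-437, 242)))) = Mul(-11, Add(Pow(300, Rational(1, 2)), Rational(437, 242))) = Mul(-11, Add(Mul(10, Pow(3, Rational(1, 2))), Rational(437, 242))) = Mul(-11, Add(Rational(437, 242), Mul(10, Pow(3, Rational(1, 2))))) = Add(Rational(-437, 22), Mul(-110, Pow(3, Rational(1, 2))))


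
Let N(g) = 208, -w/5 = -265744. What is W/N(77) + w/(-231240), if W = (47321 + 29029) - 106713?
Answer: -182437847/1202448 ≈ -151.72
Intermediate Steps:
w = 1328720 (w = -5*(-265744) = 1328720)
W = -30363 (W = 76350 - 106713 = -30363)
W/N(77) + w/(-231240) = -30363/208 + 1328720/(-231240) = -30363*1/208 + 1328720*(-1/231240) = -30363/208 - 33218/5781 = -182437847/1202448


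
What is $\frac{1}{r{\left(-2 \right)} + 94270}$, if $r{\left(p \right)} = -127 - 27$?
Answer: $\frac{1}{94116} \approx 1.0625 \cdot 10^{-5}$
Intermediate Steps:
$r{\left(p \right)} = -154$
$\frac{1}{r{\left(-2 \right)} + 94270} = \frac{1}{-154 + 94270} = \frac{1}{94116}$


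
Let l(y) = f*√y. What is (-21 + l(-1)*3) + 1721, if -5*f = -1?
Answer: 1700 + 3*I/5 ≈ 1700.0 + 0.6*I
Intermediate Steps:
f = ⅕ (f = -⅕*(-1) = ⅕ ≈ 0.20000)
l(y) = √y/5
(-21 + l(-1)*3) + 1721 = (-21 + (√(-1)/5)*3) + 1721 = (-21 + (I/5)*3) + 1721 = (-21 + 3*I/5) + 1721 = 1700 + 3*I/5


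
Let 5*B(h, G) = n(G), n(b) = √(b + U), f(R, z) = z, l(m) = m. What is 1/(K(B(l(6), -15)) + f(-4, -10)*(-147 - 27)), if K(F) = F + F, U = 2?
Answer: 10875/18922513 - 5*I*√13/37845026 ≈ 0.00057471 - 4.7636e-7*I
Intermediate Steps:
n(b) = √(2 + b) (n(b) = √(b + 2) = √(2 + b))
B(h, G) = √(2 + G)/5
K(F) = 2*F
1/(K(B(l(6), -15)) + f(-4, -10)*(-147 - 27)) = 1/(2*(√(2 - 15)/5) - 10*(-147 - 27)) = 1/(2*(√(-13)/5) - 10*(-174)) = 1/(2*((I*√13)/5) + 1740) = 1/(2*(I*√13/5) + 1740) = 1/(2*I*√13/5 + 1740) = 1/(1740 + 2*I*√13/5)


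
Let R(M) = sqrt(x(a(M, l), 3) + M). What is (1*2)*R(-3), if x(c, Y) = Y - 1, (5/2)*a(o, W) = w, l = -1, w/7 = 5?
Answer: 2*I ≈ 2.0*I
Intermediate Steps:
w = 35 (w = 7*5 = 35)
a(o, W) = 14 (a(o, W) = (2/5)*35 = 14)
x(c, Y) = -1 + Y
R(M) = sqrt(2 + M) (R(M) = sqrt((-1 + 3) + M) = sqrt(2 + M))
(1*2)*R(-3) = (1*2)*sqrt(2 - 3) = 2*sqrt(-1) = 2*I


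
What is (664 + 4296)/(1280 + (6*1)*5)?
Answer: 496/131 ≈ 3.7863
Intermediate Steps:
(664 + 4296)/(1280 + (6*1)*5) = 4960/(1280 + 6*5) = 4960/(1280 + 30) = 4960/1310 = 4960*(1/1310) = 496/131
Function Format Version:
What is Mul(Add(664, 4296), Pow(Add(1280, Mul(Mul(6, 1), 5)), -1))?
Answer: Rational(496, 131) ≈ 3.7863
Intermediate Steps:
Mul(Add(664, 4296), Pow(Add(1280, Mul(Mul(6, 1), 5)), -1)) = Mul(4960, Pow(Add(1280, Mul(6, 5)), -1)) = Mul(4960, Pow(Add(1280, 30), -1)) = Mul(4960, Pow(1310, -1)) = Mul(4960, Rational(1, 1310)) = Rational(496, 131)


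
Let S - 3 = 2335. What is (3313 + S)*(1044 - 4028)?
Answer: -16862584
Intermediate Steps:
S = 2338 (S = 3 + 2335 = 2338)
(3313 + S)*(1044 - 4028) = (3313 + 2338)*(1044 - 4028) = 5651*(-2984) = -16862584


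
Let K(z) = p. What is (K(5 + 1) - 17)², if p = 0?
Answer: 289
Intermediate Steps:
K(z) = 0
(K(5 + 1) - 17)² = (0 - 17)² = (-17)² = 289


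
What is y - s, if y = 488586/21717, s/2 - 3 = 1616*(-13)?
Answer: 304273252/7239 ≈ 42033.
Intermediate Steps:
s = -42010 (s = 6 + 2*(1616*(-13)) = 6 + 2*(-21008) = 6 - 42016 = -42010)
y = 162862/7239 (y = 488586*(1/21717) = 162862/7239 ≈ 22.498)
y - s = 162862/7239 - 1*(-42010) = 162862/7239 + 42010 = 304273252/7239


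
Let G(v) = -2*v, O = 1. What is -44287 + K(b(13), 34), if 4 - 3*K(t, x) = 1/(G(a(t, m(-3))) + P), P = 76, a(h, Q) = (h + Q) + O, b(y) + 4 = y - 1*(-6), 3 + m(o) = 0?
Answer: -6642851/150 ≈ -44286.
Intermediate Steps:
m(o) = -3 (m(o) = -3 + 0 = -3)
b(y) = 2 + y (b(y) = -4 + (y - 1*(-6)) = -4 + (y + 6) = -4 + (6 + y) = 2 + y)
a(h, Q) = 1 + Q + h (a(h, Q) = (h + Q) + 1 = (Q + h) + 1 = 1 + Q + h)
K(t, x) = 4/3 - 1/(3*(80 - 2*t)) (K(t, x) = 4/3 - 1/(3*(-2*(1 - 3 + t) + 76)) = 4/3 - 1/(3*(-2*(-2 + t) + 76)) = 4/3 - 1/(3*((4 - 2*t) + 76)) = 4/3 - 1/(3*(80 - 2*t)))
-44287 + K(b(13), 34) = -44287 + (-319 + 8*(2 + 13))/(6*(-40 + (2 + 13))) = -44287 + (-319 + 8*15)/(6*(-40 + 15)) = -44287 + (⅙)*(-319 + 120)/(-25) = -44287 + (⅙)*(-1/25)*(-199) = -44287 + 199/150 = -6642851/150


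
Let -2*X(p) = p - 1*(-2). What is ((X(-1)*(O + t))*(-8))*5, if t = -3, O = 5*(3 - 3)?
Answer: -60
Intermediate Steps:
O = 0 (O = 5*0 = 0)
X(p) = -1 - p/2 (X(p) = -(p - 1*(-2))/2 = -(p + 2)/2 = -(2 + p)/2 = -1 - p/2)
((X(-1)*(O + t))*(-8))*5 = (((-1 - 1/2*(-1))*(0 - 3))*(-8))*5 = (((-1 + 1/2)*(-3))*(-8))*5 = (-1/2*(-3)*(-8))*5 = ((3/2)*(-8))*5 = -12*5 = -60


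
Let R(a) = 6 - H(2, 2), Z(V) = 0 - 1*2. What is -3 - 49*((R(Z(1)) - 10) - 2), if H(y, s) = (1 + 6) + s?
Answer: 732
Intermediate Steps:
Z(V) = -2 (Z(V) = 0 - 2 = -2)
H(y, s) = 7 + s
R(a) = -3 (R(a) = 6 - (7 + 2) = 6 - 1*9 = 6 - 9 = -3)
-3 - 49*((R(Z(1)) - 10) - 2) = -3 - 49*((-3 - 10) - 2) = -3 - 49*(-13 - 2) = -3 - 49*(-15) = -3 + 735 = 732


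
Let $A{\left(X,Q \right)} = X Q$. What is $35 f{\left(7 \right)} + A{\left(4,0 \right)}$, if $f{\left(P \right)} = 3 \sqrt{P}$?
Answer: $105 \sqrt{7} \approx 277.8$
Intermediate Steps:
$A{\left(X,Q \right)} = Q X$
$35 f{\left(7 \right)} + A{\left(4,0 \right)} = 35 \cdot 3 \sqrt{7} + 0 \cdot 4 = 105 \sqrt{7} + 0 = 105 \sqrt{7}$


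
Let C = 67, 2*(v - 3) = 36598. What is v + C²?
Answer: 22791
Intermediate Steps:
v = 18302 (v = 3 + (½)*36598 = 3 + 18299 = 18302)
v + C² = 18302 + 67² = 18302 + 4489 = 22791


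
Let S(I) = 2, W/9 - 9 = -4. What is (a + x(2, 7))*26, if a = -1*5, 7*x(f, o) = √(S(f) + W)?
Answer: -130 + 26*√47/7 ≈ -104.54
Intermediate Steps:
W = 45 (W = 81 + 9*(-4) = 81 - 36 = 45)
x(f, o) = √47/7 (x(f, o) = √(2 + 45)/7 = √47/7)
a = -5
(a + x(2, 7))*26 = (-5 + √47/7)*26 = -130 + 26*√47/7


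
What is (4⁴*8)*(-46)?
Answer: -94208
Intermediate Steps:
(4⁴*8)*(-46) = (256*8)*(-46) = 2048*(-46) = -94208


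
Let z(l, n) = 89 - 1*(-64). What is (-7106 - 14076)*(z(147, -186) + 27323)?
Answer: -581996632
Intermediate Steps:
z(l, n) = 153 (z(l, n) = 89 + 64 = 153)
(-7106 - 14076)*(z(147, -186) + 27323) = (-7106 - 14076)*(153 + 27323) = -21182*27476 = -581996632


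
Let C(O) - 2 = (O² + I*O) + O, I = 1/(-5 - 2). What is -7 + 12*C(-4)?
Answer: 1175/7 ≈ 167.86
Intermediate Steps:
I = -⅐ (I = 1/(-7) = -⅐ ≈ -0.14286)
C(O) = 2 + O² + 6*O/7 (C(O) = 2 + ((O² - O/7) + O) = 2 + (O² + 6*O/7) = 2 + O² + 6*O/7)
-7 + 12*C(-4) = -7 + 12*(2 + (-4)² + (6/7)*(-4)) = -7 + 12*(2 + 16 - 24/7) = -7 + 12*(102/7) = -7 + 1224/7 = 1175/7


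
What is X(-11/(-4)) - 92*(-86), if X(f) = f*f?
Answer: 126713/16 ≈ 7919.6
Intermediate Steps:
X(f) = f²
X(-11/(-4)) - 92*(-86) = (-11/(-4))² - 92*(-86) = (-11*(-¼))² + 7912 = (11/4)² + 7912 = 121/16 + 7912 = 126713/16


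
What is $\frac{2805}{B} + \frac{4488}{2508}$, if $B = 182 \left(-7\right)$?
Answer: $- \frac{9979}{24206} \approx -0.41225$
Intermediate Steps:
$B = -1274$
$\frac{2805}{B} + \frac{4488}{2508} = \frac{2805}{-1274} + \frac{4488}{2508} = 2805 \left(- \frac{1}{1274}\right) + 4488 \cdot \frac{1}{2508} = - \frac{2805}{1274} + \frac{34}{19} = - \frac{9979}{24206}$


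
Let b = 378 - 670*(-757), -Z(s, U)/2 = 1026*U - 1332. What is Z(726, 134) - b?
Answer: -779872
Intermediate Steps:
Z(s, U) = 2664 - 2052*U (Z(s, U) = -2*(1026*U - 1332) = -2*(-1332 + 1026*U) = 2664 - 2052*U)
b = 507568 (b = 378 + 507190 = 507568)
Z(726, 134) - b = (2664 - 2052*134) - 1*507568 = (2664 - 274968) - 507568 = -272304 - 507568 = -779872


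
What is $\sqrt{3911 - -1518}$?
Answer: $\sqrt{5429} \approx 73.682$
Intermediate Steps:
$\sqrt{3911 - -1518} = \sqrt{3911 + \left(-677 + 2195\right)} = \sqrt{3911 + 1518} = \sqrt{5429}$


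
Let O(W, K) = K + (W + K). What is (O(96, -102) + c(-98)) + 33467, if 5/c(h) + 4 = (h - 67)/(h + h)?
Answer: 20648241/619 ≈ 33357.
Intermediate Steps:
O(W, K) = W + 2*K (O(W, K) = K + (K + W) = W + 2*K)
c(h) = 5/(-4 + (-67 + h)/(2*h)) (c(h) = 5/(-4 + (h - 67)/(h + h)) = 5/(-4 + (-67 + h)/((2*h))) = 5/(-4 + (-67 + h)*(1/(2*h))) = 5/(-4 + (-67 + h)/(2*h)))
(O(96, -102) + c(-98)) + 33467 = ((96 + 2*(-102)) - 10*(-98)/(67 + 7*(-98))) + 33467 = ((96 - 204) - 10*(-98)/(67 - 686)) + 33467 = (-108 - 10*(-98)/(-619)) + 33467 = (-108 - 10*(-98)*(-1/619)) + 33467 = (-108 - 980/619) + 33467 = -67832/619 + 33467 = 20648241/619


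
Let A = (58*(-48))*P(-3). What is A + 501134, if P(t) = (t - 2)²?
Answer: 431534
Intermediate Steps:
P(t) = (-2 + t)²
A = -69600 (A = (58*(-48))*(-2 - 3)² = -2784*(-5)² = -2784*25 = -69600)
A + 501134 = -69600 + 501134 = 431534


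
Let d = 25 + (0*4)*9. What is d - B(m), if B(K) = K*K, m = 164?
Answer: -26871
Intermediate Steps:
B(K) = K²
d = 25 (d = 25 + 0*9 = 25 + 0 = 25)
d - B(m) = 25 - 1*164² = 25 - 1*26896 = 25 - 26896 = -26871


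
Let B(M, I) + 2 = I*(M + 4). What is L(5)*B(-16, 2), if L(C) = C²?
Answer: -650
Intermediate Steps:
B(M, I) = -2 + I*(4 + M) (B(M, I) = -2 + I*(M + 4) = -2 + I*(4 + M))
L(5)*B(-16, 2) = 5²*(-2 + 4*2 + 2*(-16)) = 25*(-2 + 8 - 32) = 25*(-26) = -650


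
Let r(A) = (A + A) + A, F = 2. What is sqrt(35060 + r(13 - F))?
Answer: sqrt(35093) ≈ 187.33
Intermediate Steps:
r(A) = 3*A (r(A) = 2*A + A = 3*A)
sqrt(35060 + r(13 - F)) = sqrt(35060 + 3*(13 - 1*2)) = sqrt(35060 + 3*(13 - 2)) = sqrt(35060 + 3*11) = sqrt(35060 + 33) = sqrt(35093)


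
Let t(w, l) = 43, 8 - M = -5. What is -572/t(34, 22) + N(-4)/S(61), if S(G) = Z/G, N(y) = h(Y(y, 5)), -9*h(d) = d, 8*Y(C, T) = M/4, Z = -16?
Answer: -2601677/198144 ≈ -13.130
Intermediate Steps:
M = 13 (M = 8 - 1*(-5) = 8 + 5 = 13)
Y(C, T) = 13/32 (Y(C, T) = (13/4)/8 = (13*(1/4))/8 = (1/8)*(13/4) = 13/32)
h(d) = -d/9
N(y) = -13/288 (N(y) = -1/9*13/32 = -13/288)
S(G) = -16/G
-572/t(34, 22) + N(-4)/S(61) = -572/43 - 13/(288*((-16/61))) = -572*1/43 - 13/(288*((-16*1/61))) = -572/43 - 13/(288*(-16/61)) = -572/43 - 13/288*(-61/16) = -572/43 + 793/4608 = -2601677/198144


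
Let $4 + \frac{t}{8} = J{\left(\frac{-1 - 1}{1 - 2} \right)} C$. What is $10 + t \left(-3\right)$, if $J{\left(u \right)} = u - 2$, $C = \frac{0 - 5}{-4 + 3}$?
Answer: $106$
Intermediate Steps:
$C = 5$ ($C = - \frac{5}{-1} = \left(-5\right) \left(-1\right) = 5$)
$J{\left(u \right)} = -2 + u$
$t = -32$ ($t = -32 + 8 \left(-2 + \frac{-1 - 1}{1 - 2}\right) 5 = -32 + 8 \left(-2 - \frac{2}{-1}\right) 5 = -32 + 8 \left(-2 - -2\right) 5 = -32 + 8 \left(-2 + 2\right) 5 = -32 + 8 \cdot 0 \cdot 5 = -32 + 8 \cdot 0 = -32 + 0 = -32$)
$10 + t \left(-3\right) = 10 - -96 = 10 + 96 = 106$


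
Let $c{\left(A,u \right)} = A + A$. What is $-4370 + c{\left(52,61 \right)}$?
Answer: $-4266$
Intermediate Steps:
$c{\left(A,u \right)} = 2 A$
$-4370 + c{\left(52,61 \right)} = -4370 + 2 \cdot 52 = -4370 + 104 = -4266$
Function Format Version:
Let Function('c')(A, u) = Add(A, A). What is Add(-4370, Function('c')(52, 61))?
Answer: -4266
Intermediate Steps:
Function('c')(A, u) = Mul(2, A)
Add(-4370, Function('c')(52, 61)) = Add(-4370, Mul(2, 52)) = Add(-4370, 104) = -4266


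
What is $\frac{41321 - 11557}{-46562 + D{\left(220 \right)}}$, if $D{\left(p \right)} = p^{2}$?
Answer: $\frac{14882}{919} \approx 16.194$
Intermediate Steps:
$\frac{41321 - 11557}{-46562 + D{\left(220 \right)}} = \frac{41321 - 11557}{-46562 + 220^{2}} = \frac{29764}{-46562 + 48400} = \frac{29764}{1838} = 29764 \cdot \frac{1}{1838} = \frac{14882}{919}$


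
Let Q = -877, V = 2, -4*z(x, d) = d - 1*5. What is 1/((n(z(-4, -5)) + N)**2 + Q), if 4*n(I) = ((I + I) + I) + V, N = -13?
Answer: -64/48903 ≈ -0.0013087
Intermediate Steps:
z(x, d) = 5/4 - d/4 (z(x, d) = -(d - 1*5)/4 = -(d - 5)/4 = -(-5 + d)/4 = 5/4 - d/4)
n(I) = 1/2 + 3*I/4 (n(I) = (((I + I) + I) + 2)/4 = ((2*I + I) + 2)/4 = (3*I + 2)/4 = (2 + 3*I)/4 = 1/2 + 3*I/4)
1/((n(z(-4, -5)) + N)**2 + Q) = 1/(((1/2 + 3*(5/4 - 1/4*(-5))/4) - 13)**2 - 877) = 1/(((1/2 + 3*(5/4 + 5/4)/4) - 13)**2 - 877) = 1/(((1/2 + (3/4)*(5/2)) - 13)**2 - 877) = 1/(((1/2 + 15/8) - 13)**2 - 877) = 1/((19/8 - 13)**2 - 877) = 1/((-85/8)**2 - 877) = 1/(7225/64 - 877) = 1/(-48903/64) = -64/48903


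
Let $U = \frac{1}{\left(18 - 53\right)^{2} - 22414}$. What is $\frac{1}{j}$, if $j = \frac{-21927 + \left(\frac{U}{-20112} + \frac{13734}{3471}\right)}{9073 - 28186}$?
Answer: $\frac{9423840783481488}{10809358486345291} \approx 0.87182$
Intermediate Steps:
$U = - \frac{1}{21189}$ ($U = \frac{1}{\left(-35\right)^{2} - 22414} = \frac{1}{1225 - 22414} = \frac{1}{-21189} = - \frac{1}{21189} \approx -4.7194 \cdot 10^{-5}$)
$j = \frac{10809358486345291}{9423840783481488}$ ($j = \frac{-21927 + \left(- \frac{1}{21189 \left(-20112\right)} + \frac{13734}{3471}\right)}{9073 - 28186} = \frac{-21927 + \left(\left(- \frac{1}{21189}\right) \left(- \frac{1}{20112}\right) + 13734 \cdot \frac{1}{3471}\right)}{-19113} = \left(-21927 + \left(\frac{1}{426153168} + \frac{4578}{1157}\right)\right) \left(- \frac{1}{19113}\right) = \left(-21927 + \frac{1950929204261}{493059215376}\right) \left(- \frac{1}{19113}\right) = \left(- \frac{10809358486345291}{493059215376}\right) \left(- \frac{1}{19113}\right) = \frac{10809358486345291}{9423840783481488} \approx 1.147$)
$\frac{1}{j} = \frac{1}{\frac{10809358486345291}{9423840783481488}} = \frac{9423840783481488}{10809358486345291}$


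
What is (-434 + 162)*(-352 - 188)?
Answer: 146880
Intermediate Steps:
(-434 + 162)*(-352 - 188) = -272*(-540) = 146880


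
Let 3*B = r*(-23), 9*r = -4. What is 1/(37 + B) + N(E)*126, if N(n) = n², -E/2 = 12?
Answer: 79180443/1091 ≈ 72576.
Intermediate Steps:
E = -24 (E = -2*12 = -24)
r = -4/9 (r = (⅑)*(-4) = -4/9 ≈ -0.44444)
B = 92/27 (B = (-4/9*(-23))/3 = (⅓)*(92/9) = 92/27 ≈ 3.4074)
1/(37 + B) + N(E)*126 = 1/(37 + 92/27) + (-24)²*126 = 1/(1091/27) + 576*126 = 27/1091 + 72576 = 79180443/1091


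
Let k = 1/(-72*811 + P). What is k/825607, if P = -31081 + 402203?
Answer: 1/258192077110 ≈ 3.8731e-12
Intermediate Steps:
P = 371122
k = 1/312730 (k = 1/(-72*811 + 371122) = 1/(-58392 + 371122) = 1/312730 ≈ 3.1976e-6)
k/825607 = (1/312730)/825607 = (1/312730)*(1/825607) = 1/258192077110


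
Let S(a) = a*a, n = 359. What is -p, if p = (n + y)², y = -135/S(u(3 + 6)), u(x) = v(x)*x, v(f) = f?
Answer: -7609421824/59049 ≈ -1.2887e+5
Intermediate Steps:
u(x) = x² (u(x) = x*x = x²)
S(a) = a²
y = -5/243 (y = -135/(3 + 6)⁴ = -135/((9²)²) = -135/(81²) = -135/6561 = -135*1/6561 = -5/243 ≈ -0.020576)
p = 7609421824/59049 (p = (359 - 5/243)² = (87232/243)² = 7609421824/59049 ≈ 1.2887e+5)
-p = -1*7609421824/59049 = -7609421824/59049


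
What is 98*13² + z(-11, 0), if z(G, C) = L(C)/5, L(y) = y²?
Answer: 16562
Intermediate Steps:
z(G, C) = C²/5
98*13² + z(-11, 0) = 98*13² + (⅕)*0² = 98*169 + (⅕)*0 = 16562 + 0 = 16562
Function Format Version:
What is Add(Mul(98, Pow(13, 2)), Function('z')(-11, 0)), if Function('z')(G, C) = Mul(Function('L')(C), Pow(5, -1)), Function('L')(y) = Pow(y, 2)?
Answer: 16562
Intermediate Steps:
Function('z')(G, C) = Mul(Rational(1, 5), Pow(C, 2)) (Function('z')(G, C) = Mul(Pow(C, 2), Pow(5, -1)) = Mul(Pow(C, 2), Rational(1, 5)) = Mul(Rational(1, 5), Pow(C, 2)))
Add(Mul(98, Pow(13, 2)), Function('z')(-11, 0)) = Add(Mul(98, Pow(13, 2)), Mul(Rational(1, 5), Pow(0, 2))) = Add(Mul(98, 169), Mul(Rational(1, 5), 0)) = Add(16562, 0) = 16562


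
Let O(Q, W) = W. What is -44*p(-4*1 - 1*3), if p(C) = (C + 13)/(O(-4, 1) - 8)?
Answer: 264/7 ≈ 37.714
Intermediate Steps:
p(C) = -13/7 - C/7 (p(C) = (C + 13)/(1 - 8) = (13 + C)/(-7) = (13 + C)*(-1/7) = -13/7 - C/7)
-44*p(-4*1 - 1*3) = -44*(-13/7 - (-4*1 - 1*3)/7) = -44*(-13/7 - (-4 - 3)/7) = -44*(-13/7 - 1/7*(-7)) = -44*(-13/7 + 1) = -44*(-6/7) = 264/7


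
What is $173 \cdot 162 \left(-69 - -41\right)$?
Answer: $-784728$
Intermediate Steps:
$173 \cdot 162 \left(-69 - -41\right) = 28026 \left(-69 + 41\right) = 28026 \left(-28\right) = -784728$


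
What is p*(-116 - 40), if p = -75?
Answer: 11700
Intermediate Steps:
p*(-116 - 40) = -75*(-116 - 40) = -75*(-156) = 11700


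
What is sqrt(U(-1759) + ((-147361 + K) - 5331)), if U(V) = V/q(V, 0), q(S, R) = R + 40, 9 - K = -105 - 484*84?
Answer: I*sqrt(44786390)/20 ≈ 334.61*I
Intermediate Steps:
K = 40770 (K = 9 - (-105 - 484*84) = 9 - (-105 - 40656) = 9 - 1*(-40761) = 9 + 40761 = 40770)
q(S, R) = 40 + R
U(V) = V/40 (U(V) = V/(40 + 0) = V/40)
sqrt(U(-1759) + ((-147361 + K) - 5331)) = sqrt((1/40)*(-1759) + ((-147361 + 40770) - 5331)) = sqrt(-1759/40 + (-106591 - 5331)) = sqrt(-1759/40 - 111922) = sqrt(-4478639/40) = I*sqrt(44786390)/20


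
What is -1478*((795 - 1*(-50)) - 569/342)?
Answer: -213143119/171 ≈ -1.2465e+6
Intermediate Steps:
-1478*((795 - 1*(-50)) - 569/342) = -1478*((795 + 50) - 569*1/342) = -1478*(845 - 569/342) = -1478*288421/342 = -213143119/171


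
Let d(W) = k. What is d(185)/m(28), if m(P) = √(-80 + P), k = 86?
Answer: -43*I*√13/13 ≈ -11.926*I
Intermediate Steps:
d(W) = 86
d(185)/m(28) = 86/(√(-80 + 28)) = 86/(√(-52)) = 86/((2*I*√13)) = 86*(-I*√13/26) = -43*I*√13/13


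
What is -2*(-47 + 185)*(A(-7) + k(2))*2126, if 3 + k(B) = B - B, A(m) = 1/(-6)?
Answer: 1858124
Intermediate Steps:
A(m) = -1/6
k(B) = -3 (k(B) = -3 + (B - B) = -3 + 0 = -3)
-2*(-47 + 185)*(A(-7) + k(2))*2126 = -2*(-47 + 185)*(-1/6 - 3)*2126 = -276*(-19)/6*2126 = -2*(-437)*2126 = 874*2126 = 1858124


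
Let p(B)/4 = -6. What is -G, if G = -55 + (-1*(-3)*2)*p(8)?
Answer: 199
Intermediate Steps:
p(B) = -24 (p(B) = 4*(-6) = -24)
G = -199 (G = -55 + (-1*(-3)*2)*(-24) = -55 + (3*2)*(-24) = -55 + 6*(-24) = -55 - 144 = -199)
-G = -1*(-199) = 199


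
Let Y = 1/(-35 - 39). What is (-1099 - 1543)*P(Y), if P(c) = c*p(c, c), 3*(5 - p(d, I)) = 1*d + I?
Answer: 734476/4107 ≈ 178.84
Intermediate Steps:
Y = -1/74 (Y = 1/(-74) = -1/74 ≈ -0.013514)
p(d, I) = 5 - I/3 - d/3 (p(d, I) = 5 - (1*d + I)/3 = 5 - (d + I)/3 = 5 - (I + d)/3 = 5 + (-I/3 - d/3) = 5 - I/3 - d/3)
P(c) = c*(5 - 2*c/3) (P(c) = c*(5 - c/3 - c/3) = c*(5 - 2*c/3))
(-1099 - 1543)*P(Y) = (-1099 - 1543)*((1/3)*(-1/74)*(15 - 2*(-1/74))) = -2642*(-1)*(15 + 1/37)/(3*74) = -2642*(-1)*556/(3*74*37) = -2642*(-278/4107) = 734476/4107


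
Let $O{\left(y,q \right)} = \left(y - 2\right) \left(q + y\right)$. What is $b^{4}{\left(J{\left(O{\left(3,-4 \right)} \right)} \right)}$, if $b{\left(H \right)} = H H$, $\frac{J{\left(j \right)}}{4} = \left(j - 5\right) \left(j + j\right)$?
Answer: $28179280429056$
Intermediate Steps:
$O{\left(y,q \right)} = \left(-2 + y\right) \left(q + y\right)$
$J{\left(j \right)} = 8 j \left(-5 + j\right)$ ($J{\left(j \right)} = 4 \left(j - 5\right) \left(j + j\right) = 4 \left(-5 + j\right) 2 j = 4 \cdot 2 j \left(-5 + j\right) = 8 j \left(-5 + j\right)$)
$b{\left(H \right)} = H^{2}$
$b^{4}{\left(J{\left(O{\left(3,-4 \right)} \right)} \right)} = \left(\left(8 \left(3^{2} - -8 - 6 - 12\right) \left(-5 - \left(10 - 9\right)\right)\right)^{2}\right)^{4} = \left(\left(8 \left(9 + 8 - 6 - 12\right) \left(-5 + \left(9 + 8 - 6 - 12\right)\right)\right)^{2}\right)^{4} = \left(\left(8 \left(-1\right) \left(-5 - 1\right)\right)^{2}\right)^{4} = \left(\left(8 \left(-1\right) \left(-6\right)\right)^{2}\right)^{4} = \left(48^{2}\right)^{4} = 2304^{4} = 28179280429056$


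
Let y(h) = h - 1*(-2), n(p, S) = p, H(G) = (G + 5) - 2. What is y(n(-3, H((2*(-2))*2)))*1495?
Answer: -1495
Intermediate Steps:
H(G) = 3 + G (H(G) = (5 + G) - 2 = 3 + G)
y(h) = 2 + h (y(h) = h + 2 = 2 + h)
y(n(-3, H((2*(-2))*2)))*1495 = (2 - 3)*1495 = -1*1495 = -1495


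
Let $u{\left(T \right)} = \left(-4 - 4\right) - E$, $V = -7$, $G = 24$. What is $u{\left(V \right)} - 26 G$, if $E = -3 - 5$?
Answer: $-624$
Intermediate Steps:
$E = -8$ ($E = -3 - 5 = -8$)
$u{\left(T \right)} = 0$ ($u{\left(T \right)} = \left(-4 - 4\right) - -8 = -8 + 8 = 0$)
$u{\left(V \right)} - 26 G = 0 - 624 = -624$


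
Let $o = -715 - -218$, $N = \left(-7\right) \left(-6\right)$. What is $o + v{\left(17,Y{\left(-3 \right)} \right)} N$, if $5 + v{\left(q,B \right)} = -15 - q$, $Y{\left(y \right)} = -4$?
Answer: $-2051$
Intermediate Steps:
$v{\left(q,B \right)} = -20 - q$ ($v{\left(q,B \right)} = -5 - \left(15 + q\right) = -20 - q$)
$N = 42$
$o = -497$ ($o = -715 + 218 = -497$)
$o + v{\left(17,Y{\left(-3 \right)} \right)} N = -497 + \left(-20 - 17\right) 42 = -497 - 1554 = -2051$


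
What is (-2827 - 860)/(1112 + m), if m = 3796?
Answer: -1229/1636 ≈ -0.75122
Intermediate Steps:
(-2827 - 860)/(1112 + m) = (-2827 - 860)/(1112 + 3796) = -3687/4908 = -3687*1/4908 = -1229/1636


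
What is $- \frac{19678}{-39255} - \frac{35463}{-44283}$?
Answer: $\frac{754500313}{579443055} \approx 1.3021$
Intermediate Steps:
$- \frac{19678}{-39255} - \frac{35463}{-44283} = \left(-19678\right) \left(- \frac{1}{39255}\right) - - \frac{11821}{14761} = \frac{19678}{39255} + \frac{11821}{14761} = \frac{754500313}{579443055}$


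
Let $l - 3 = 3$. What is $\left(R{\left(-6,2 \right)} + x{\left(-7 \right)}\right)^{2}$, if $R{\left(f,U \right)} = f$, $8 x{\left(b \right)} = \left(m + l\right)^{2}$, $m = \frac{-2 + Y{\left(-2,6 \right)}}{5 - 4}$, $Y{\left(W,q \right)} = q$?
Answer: $\frac{169}{4} \approx 42.25$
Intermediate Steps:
$m = 4$ ($m = \frac{-2 + 6}{5 - 4} = \frac{4}{1} = 4 \cdot 1 = 4$)
$l = 6$ ($l = 3 + 3 = 6$)
$x{\left(b \right)} = \frac{25}{2}$ ($x{\left(b \right)} = \frac{\left(4 + 6\right)^{2}}{8} = \frac{10^{2}}{8} = \frac{1}{8} \cdot 100 = \frac{25}{2}$)
$\left(R{\left(-6,2 \right)} + x{\left(-7 \right)}\right)^{2} = \left(-6 + \frac{25}{2}\right)^{2} = \left(\frac{13}{2}\right)^{2} = \frac{169}{4}$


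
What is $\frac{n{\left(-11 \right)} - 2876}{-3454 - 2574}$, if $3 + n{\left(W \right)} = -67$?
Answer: $\frac{1473}{3014} \approx 0.48872$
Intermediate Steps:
$n{\left(W \right)} = -70$ ($n{\left(W \right)} = -3 - 67 = -70$)
$\frac{n{\left(-11 \right)} - 2876}{-3454 - 2574} = \frac{-70 - 2876}{-3454 - 2574} = - \frac{2946}{-3454 - 2574} = - \frac{2946}{-6028} = \left(-2946\right) \left(- \frac{1}{6028}\right) = \frac{1473}{3014}$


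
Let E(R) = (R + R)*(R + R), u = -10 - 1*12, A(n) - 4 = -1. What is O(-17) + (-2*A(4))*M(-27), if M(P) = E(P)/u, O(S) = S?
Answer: 8561/11 ≈ 778.27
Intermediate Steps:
A(n) = 3 (A(n) = 4 - 1 = 3)
u = -22 (u = -10 - 12 = -22)
E(R) = 4*R**2 (E(R) = (2*R)*(2*R) = 4*R**2)
M(P) = -2*P**2/11 (M(P) = (4*P**2)/(-22) = (4*P**2)*(-1/22) = -2*P**2/11)
O(-17) + (-2*A(4))*M(-27) = -17 + (-2*3)*(-2/11*(-27)**2) = -17 - (-12)*729/11 = -17 - 6*(-1458/11) = -17 + 8748/11 = 8561/11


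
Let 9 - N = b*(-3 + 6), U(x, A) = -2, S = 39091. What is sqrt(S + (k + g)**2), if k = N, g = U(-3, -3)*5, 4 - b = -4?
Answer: 2*sqrt(9929) ≈ 199.29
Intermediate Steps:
b = 8 (b = 4 - 1*(-4) = 4 + 4 = 8)
g = -10 (g = -2*5 = -10)
N = -15 (N = 9 - 8*(-3 + 6) = 9 - 8*3 = 9 - 1*24 = 9 - 24 = -15)
k = -15
sqrt(S + (k + g)**2) = sqrt(39091 + (-15 - 10)**2) = sqrt(39091 + (-25)**2) = sqrt(39091 + 625) = sqrt(39716) = 2*sqrt(9929)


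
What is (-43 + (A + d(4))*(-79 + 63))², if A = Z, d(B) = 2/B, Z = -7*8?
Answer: 714025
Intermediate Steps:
Z = -56
A = -56
(-43 + (A + d(4))*(-79 + 63))² = (-43 + (-56 + 2/4)*(-79 + 63))² = (-43 + (-56 + 2*(¼))*(-16))² = (-43 + (-56 + ½)*(-16))² = (-43 - 111/2*(-16))² = (-43 + 888)² = 845² = 714025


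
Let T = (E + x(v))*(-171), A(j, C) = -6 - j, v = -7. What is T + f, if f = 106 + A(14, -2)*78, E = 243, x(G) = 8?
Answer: -44375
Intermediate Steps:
T = -42921 (T = (243 + 8)*(-171) = 251*(-171) = -42921)
f = -1454 (f = 106 + (-6 - 1*14)*78 = 106 + (-6 - 14)*78 = 106 - 20*78 = 106 - 1560 = -1454)
T + f = -42921 - 1454 = -44375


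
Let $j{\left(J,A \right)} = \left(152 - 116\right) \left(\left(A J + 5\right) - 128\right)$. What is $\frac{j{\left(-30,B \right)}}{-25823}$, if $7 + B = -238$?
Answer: $- \frac{260172}{25823} \approx -10.075$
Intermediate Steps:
$B = -245$ ($B = -7 - 238 = -245$)
$j{\left(J,A \right)} = -4428 + 36 A J$ ($j{\left(J,A \right)} = 36 \left(\left(5 + A J\right) - 128\right) = 36 \left(-123 + A J\right) = -4428 + 36 A J$)
$\frac{j{\left(-30,B \right)}}{-25823} = \frac{-4428 + 36 \left(-245\right) \left(-30\right)}{-25823} = \left(-4428 + 264600\right) \left(- \frac{1}{25823}\right) = 260172 \left(- \frac{1}{25823}\right) = - \frac{260172}{25823}$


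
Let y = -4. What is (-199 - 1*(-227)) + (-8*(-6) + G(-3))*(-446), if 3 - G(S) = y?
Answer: -24502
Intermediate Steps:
G(S) = 7 (G(S) = 3 - 1*(-4) = 3 + 4 = 7)
(-199 - 1*(-227)) + (-8*(-6) + G(-3))*(-446) = (-199 - 1*(-227)) + (-8*(-6) + 7)*(-446) = (-199 + 227) + (48 + 7)*(-446) = 28 + 55*(-446) = 28 - 24530 = -24502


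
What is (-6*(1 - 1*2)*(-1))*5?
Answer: -30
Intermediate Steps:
(-6*(1 - 1*2)*(-1))*5 = (-6*(1 - 2)*(-1))*5 = (-6*(-1)*(-1))*5 = (6*(-1))*5 = -6*5 = -30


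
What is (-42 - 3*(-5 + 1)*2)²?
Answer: 324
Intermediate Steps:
(-42 - 3*(-5 + 1)*2)² = (-42 - 3*(-4)*2)² = (-42 + 12*2)² = (-42 + 24)² = (-18)² = 324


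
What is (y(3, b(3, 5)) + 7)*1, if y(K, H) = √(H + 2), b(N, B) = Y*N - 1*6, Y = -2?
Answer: 7 + I*√10 ≈ 7.0 + 3.1623*I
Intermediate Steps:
b(N, B) = -6 - 2*N (b(N, B) = -2*N - 1*6 = -2*N - 6 = -6 - 2*N)
y(K, H) = √(2 + H)
(y(3, b(3, 5)) + 7)*1 = (√(2 + (-6 - 2*3)) + 7)*1 = (√(2 + (-6 - 6)) + 7)*1 = (√(2 - 12) + 7)*1 = (√(-10) + 7)*1 = (I*√10 + 7)*1 = (7 + I*√10)*1 = 7 + I*√10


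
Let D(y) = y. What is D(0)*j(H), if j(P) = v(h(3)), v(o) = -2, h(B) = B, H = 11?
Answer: 0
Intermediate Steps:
j(P) = -2
D(0)*j(H) = 0*(-2) = 0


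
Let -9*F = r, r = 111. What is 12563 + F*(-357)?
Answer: 16966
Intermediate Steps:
F = -37/3 (F = -1/9*111 = -37/3 ≈ -12.333)
12563 + F*(-357) = 12563 - 37/3*(-357) = 12563 + 4403 = 16966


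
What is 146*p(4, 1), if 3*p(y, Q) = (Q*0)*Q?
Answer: 0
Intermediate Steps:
p(y, Q) = 0 (p(y, Q) = ((Q*0)*Q)/3 = (0*Q)/3 = (⅓)*0 = 0)
146*p(4, 1) = 146*0 = 0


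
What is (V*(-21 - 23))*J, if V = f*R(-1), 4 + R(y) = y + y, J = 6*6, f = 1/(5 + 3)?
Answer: 1188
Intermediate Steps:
f = ⅛ (f = 1/8 = ⅛ ≈ 0.12500)
J = 36
R(y) = -4 + 2*y (R(y) = -4 + (y + y) = -4 + 2*y)
V = -¾ (V = (-4 + 2*(-1))/8 = (-4 - 2)/8 = (⅛)*(-6) = -¾ ≈ -0.75000)
(V*(-21 - 23))*J = -3*(-21 - 23)/4*36 = -¾*(-44)*36 = 33*36 = 1188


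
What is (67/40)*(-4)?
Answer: -67/10 ≈ -6.7000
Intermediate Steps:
(67/40)*(-4) = -67/10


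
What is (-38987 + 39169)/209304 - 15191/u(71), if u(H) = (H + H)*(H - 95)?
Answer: 132506555/29721168 ≈ 4.4583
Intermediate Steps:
u(H) = 2*H*(-95 + H) (u(H) = (2*H)*(-95 + H) = 2*H*(-95 + H))
(-38987 + 39169)/209304 - 15191/u(71) = (-38987 + 39169)/209304 - 15191*1/(142*(-95 + 71)) = 182*(1/209304) - 15191/(2*71*(-24)) = 91/104652 - 15191/(-3408) = 91/104652 - 15191*(-1/3408) = 91/104652 + 15191/3408 = 132506555/29721168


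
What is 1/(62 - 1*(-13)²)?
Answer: -1/107 ≈ -0.0093458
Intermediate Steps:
1/(62 - 1*(-13)²) = 1/(62 - 1*169) = 1/(62 - 169) = 1/(-107) = -1/107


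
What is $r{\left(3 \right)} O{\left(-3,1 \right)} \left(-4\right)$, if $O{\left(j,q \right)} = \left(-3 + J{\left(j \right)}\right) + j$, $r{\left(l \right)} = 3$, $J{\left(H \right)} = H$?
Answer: $108$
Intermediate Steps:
$O{\left(j,q \right)} = -3 + 2 j$ ($O{\left(j,q \right)} = \left(-3 + j\right) + j = -3 + 2 j$)
$r{\left(3 \right)} O{\left(-3,1 \right)} \left(-4\right) = 3 \left(-3 + 2 \left(-3\right)\right) \left(-4\right) = 3 \left(-3 - 6\right) \left(-4\right) = 3 \left(-9\right) \left(-4\right) = \left(-27\right) \left(-4\right) = 108$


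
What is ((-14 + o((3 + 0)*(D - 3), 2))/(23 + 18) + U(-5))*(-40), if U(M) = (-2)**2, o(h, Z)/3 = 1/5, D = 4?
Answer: -6024/41 ≈ -146.93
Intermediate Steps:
o(h, Z) = 3/5
U(M) = 4
((-14 + o((3 + 0)*(D - 3), 2))/(23 + 18) + U(-5))*(-40) = ((-14 + 3/5)/(23 + 18) + 4)*(-40) = (-67/5/41 + 4)*(-40) = (-67/5*1/41 + 4)*(-40) = (-67/205 + 4)*(-40) = (753/205)*(-40) = -6024/41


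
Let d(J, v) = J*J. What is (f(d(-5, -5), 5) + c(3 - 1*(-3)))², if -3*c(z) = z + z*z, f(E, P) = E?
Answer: 121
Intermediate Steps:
d(J, v) = J²
c(z) = -z/3 - z²/3 (c(z) = -(z + z*z)/3 = -(z + z²)/3 = -z/3 - z²/3)
(f(d(-5, -5), 5) + c(3 - 1*(-3)))² = ((-5)² - (3 - 1*(-3))*(1 + (3 - 1*(-3)))/3)² = (25 - (3 + 3)*(1 + (3 + 3))/3)² = (25 - ⅓*6*(1 + 6))² = (25 - ⅓*6*7)² = (25 - 14)² = 11² = 121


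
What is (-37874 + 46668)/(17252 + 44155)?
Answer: 8794/61407 ≈ 0.14321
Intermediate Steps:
(-37874 + 46668)/(17252 + 44155) = 8794/61407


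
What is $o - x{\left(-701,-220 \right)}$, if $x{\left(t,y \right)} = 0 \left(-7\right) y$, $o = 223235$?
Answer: $223235$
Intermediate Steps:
$x{\left(t,y \right)} = 0$ ($x{\left(t,y \right)} = 0 y = 0$)
$o - x{\left(-701,-220 \right)} = 223235 - 0 = 223235 + 0 = 223235$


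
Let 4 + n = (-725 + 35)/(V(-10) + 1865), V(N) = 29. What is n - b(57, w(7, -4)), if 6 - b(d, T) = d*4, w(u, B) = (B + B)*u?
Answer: 206101/947 ≈ 217.64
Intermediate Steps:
w(u, B) = 2*B*u (w(u, B) = (2*B)*u = 2*B*u)
n = -4133/947 (n = -4 + (-725 + 35)/(29 + 1865) = -4 - 690/1894 = -4 - 690*1/1894 = -4 - 345/947 = -4133/947 ≈ -4.3643)
b(d, T) = 6 - 4*d (b(d, T) = 6 - d*4 = 6 - 4*d)
n - b(57, w(7, -4)) = -4133/947 - (6 - 4*57) = -4133/947 - (6 - 228) = -4133/947 - 1*(-222) = -4133/947 + 222 = 206101/947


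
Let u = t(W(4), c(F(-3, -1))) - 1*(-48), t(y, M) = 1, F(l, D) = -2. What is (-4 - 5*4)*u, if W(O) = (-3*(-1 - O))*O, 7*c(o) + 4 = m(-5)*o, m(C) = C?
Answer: -1176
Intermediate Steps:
c(o) = -4/7 - 5*o/7 (c(o) = -4/7 + (-5*o)/7 = -4/7 - 5*o/7)
W(O) = O*(3 + 3*O) (W(O) = (3 + 3*O)*O = O*(3 + 3*O))
u = 49 (u = 1 - 1*(-48) = 1 + 48 = 49)
(-4 - 5*4)*u = (-4 - 5*4)*49 = (-4 - 20)*49 = -24*49 = -1176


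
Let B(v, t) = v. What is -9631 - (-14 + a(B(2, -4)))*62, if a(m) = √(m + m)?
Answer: -8887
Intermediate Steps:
a(m) = √2*√m (a(m) = √(2*m) = √2*√m)
-9631 - (-14 + a(B(2, -4)))*62 = -9631 - (-14 + √2*√2)*62 = -9631 - (-14 + 2)*62 = -9631 - (-12)*62 = -9631 - 1*(-744) = -9631 + 744 = -8887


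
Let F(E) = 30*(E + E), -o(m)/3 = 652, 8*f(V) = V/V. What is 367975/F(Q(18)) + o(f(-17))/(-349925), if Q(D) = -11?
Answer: -25752472183/46190100 ≈ -557.53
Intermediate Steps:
f(V) = ⅛ (f(V) = (V/V)/8 = (⅛)*1 = ⅛)
o(m) = -1956 (o(m) = -3*652 = -1956)
F(E) = 60*E (F(E) = 30*(2*E) = 60*E)
367975/F(Q(18)) + o(f(-17))/(-349925) = 367975/((60*(-11))) - 1956/(-349925) = 367975/(-660) - 1956*(-1/349925) = 367975*(-1/660) + 1956/349925 = -73595/132 + 1956/349925 = -25752472183/46190100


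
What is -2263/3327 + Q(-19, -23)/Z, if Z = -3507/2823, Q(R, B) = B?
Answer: 69360814/3889263 ≈ 17.834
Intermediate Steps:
Z = -1169/941 (Z = -3507*1/2823 = -1169/941 ≈ -1.2423)
-2263/3327 + Q(-19, -23)/Z = -2263/3327 - 23/(-1169/941) = -2263*1/3327 - 23*(-941/1169) = -2263/3327 + 21643/1169 = 69360814/3889263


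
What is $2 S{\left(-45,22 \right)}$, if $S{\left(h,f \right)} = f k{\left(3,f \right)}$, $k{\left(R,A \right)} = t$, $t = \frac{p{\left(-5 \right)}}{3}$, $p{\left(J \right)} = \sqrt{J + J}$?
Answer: $\frac{44 i \sqrt{10}}{3} \approx 46.38 i$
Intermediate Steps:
$p{\left(J \right)} = \sqrt{2} \sqrt{J}$ ($p{\left(J \right)} = \sqrt{2 J} = \sqrt{2} \sqrt{J}$)
$t = \frac{i \sqrt{10}}{3}$ ($t = \frac{\sqrt{2} \sqrt{-5}}{3} = \sqrt{2} i \sqrt{5} \cdot \frac{1}{3} = i \sqrt{10} \cdot \frac{1}{3} = \frac{i \sqrt{10}}{3} \approx 1.0541 i$)
$k{\left(R,A \right)} = \frac{i \sqrt{10}}{3}$
$S{\left(h,f \right)} = \frac{i f \sqrt{10}}{3}$ ($S{\left(h,f \right)} = f \frac{i \sqrt{10}}{3} = \frac{i f \sqrt{10}}{3}$)
$2 S{\left(-45,22 \right)} = 2 \cdot \frac{1}{3} i 22 \sqrt{10} = 2 \frac{22 i \sqrt{10}}{3} = \frac{44 i \sqrt{10}}{3}$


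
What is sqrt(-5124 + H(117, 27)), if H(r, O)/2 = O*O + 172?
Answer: I*sqrt(3322) ≈ 57.637*I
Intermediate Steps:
H(r, O) = 344 + 2*O**2 (H(r, O) = 2*(O*O + 172) = 2*(O**2 + 172) = 2*(172 + O**2) = 344 + 2*O**2)
sqrt(-5124 + H(117, 27)) = sqrt(-5124 + (344 + 2*27**2)) = sqrt(-5124 + (344 + 2*729)) = sqrt(-5124 + (344 + 1458)) = sqrt(-5124 + 1802) = sqrt(-3322) = I*sqrt(3322)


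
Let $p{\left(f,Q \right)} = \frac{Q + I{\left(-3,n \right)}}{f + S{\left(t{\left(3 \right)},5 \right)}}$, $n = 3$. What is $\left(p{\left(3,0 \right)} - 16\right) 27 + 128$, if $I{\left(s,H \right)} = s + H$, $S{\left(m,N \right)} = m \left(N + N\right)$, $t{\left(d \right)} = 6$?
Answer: $-304$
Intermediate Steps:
$S{\left(m,N \right)} = 2 N m$ ($S{\left(m,N \right)} = m 2 N = 2 N m$)
$I{\left(s,H \right)} = H + s$
$p{\left(f,Q \right)} = \frac{Q}{60 + f}$ ($p{\left(f,Q \right)} = \frac{Q + \left(3 - 3\right)}{f + 2 \cdot 5 \cdot 6} = \frac{Q + 0}{f + 60} = \frac{Q}{60 + f}$)
$\left(p{\left(3,0 \right)} - 16\right) 27 + 128 = \left(\frac{0}{60 + 3} - 16\right) 27 + 128 = \left(\frac{0}{63} - 16\right) 27 + 128 = \left(0 \cdot \frac{1}{63} - 16\right) 27 + 128 = \left(0 - 16\right) 27 + 128 = \left(-16\right) 27 + 128 = -432 + 128 = -304$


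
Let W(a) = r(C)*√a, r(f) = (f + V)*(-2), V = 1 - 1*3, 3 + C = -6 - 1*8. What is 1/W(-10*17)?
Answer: -I*√170/6460 ≈ -0.0020183*I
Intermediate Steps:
C = -17 (C = -3 + (-6 - 1*8) = -3 + (-6 - 8) = -3 - 14 = -17)
V = -2 (V = 1 - 3 = -2)
r(f) = 4 - 2*f (r(f) = (f - 2)*(-2) = (-2 + f)*(-2) = 4 - 2*f)
W(a) = 38*√a (W(a) = (4 - 2*(-17))*√a = (4 + 34)*√a = 38*√a)
1/W(-10*17) = 1/(38*√(-10*17)) = 1/(38*√(-170)) = 1/(38*(I*√170)) = 1/(38*I*√170) = -I*√170/6460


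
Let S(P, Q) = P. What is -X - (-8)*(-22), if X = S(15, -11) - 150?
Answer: -41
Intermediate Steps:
X = -135 (X = 15 - 150 = -135)
-X - (-8)*(-22) = -1*(-135) - (-8)*(-22) = 135 - 1*176 = 135 - 176 = -41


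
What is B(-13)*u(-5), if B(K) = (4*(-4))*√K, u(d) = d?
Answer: 80*I*√13 ≈ 288.44*I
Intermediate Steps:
B(K) = -16*√K
B(-13)*u(-5) = -16*I*√13*(-5) = 80*I*√13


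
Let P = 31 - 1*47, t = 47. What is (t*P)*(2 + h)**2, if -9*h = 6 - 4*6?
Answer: -12032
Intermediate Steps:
P = -16 (P = 31 - 47 = -16)
h = 2 (h = -(6 - 4*6)/9 = -(6 - 24)/9 = -1/9*(-18) = 2)
(t*P)*(2 + h)**2 = (47*(-16))*(2 + 2)**2 = -752*4**2 = -752*16 = -12032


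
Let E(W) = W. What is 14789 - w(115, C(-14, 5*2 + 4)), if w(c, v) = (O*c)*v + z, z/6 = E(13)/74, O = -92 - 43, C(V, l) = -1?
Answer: -27271/37 ≈ -737.05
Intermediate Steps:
O = -135
z = 39/37 (z = 6*(13/74) = 39/37 ≈ 1.0541)
w(c, v) = 39/37 - 135*c*v (w(c, v) = (-135*c)*v + 39/37 = -135*c*v + 39/37 = 39/37 - 135*c*v)
14789 - w(115, C(-14, 5*2 + 4)) = 14789 - (39/37 - 135*115*(-1)) = 14789 - (39/37 + 15525) = 14789 - 1*574464/37 = 14789 - 574464/37 = -27271/37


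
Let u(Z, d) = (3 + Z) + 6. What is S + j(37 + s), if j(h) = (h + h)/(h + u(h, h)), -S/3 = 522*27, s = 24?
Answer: -5538820/131 ≈ -42281.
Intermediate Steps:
S = -42282 (S = -1566*27 = -3*14094 = -42282)
u(Z, d) = 9 + Z
j(h) = 2*h/(9 + 2*h) (j(h) = (h + h)/(h + (9 + h)) = (2*h)/(9 + 2*h) = 2*h/(9 + 2*h))
S + j(37 + s) = -42282 + 2*(37 + 24)/(9 + 2*(37 + 24)) = -42282 + 2*61/(9 + 2*61) = -42282 + 2*61/(9 + 122) = -42282 + 2*61/131 = -42282 + 2*61*(1/131) = -42282 + 122/131 = -5538820/131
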